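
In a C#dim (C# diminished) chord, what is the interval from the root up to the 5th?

diminished 5th

C# diminished: C#, E, G.
So we need the interval from C# up to G.
From C# to G: 6 semitones over a fifth = diminished.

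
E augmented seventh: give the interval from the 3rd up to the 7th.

diminished fifth

Eaug7: E G# B# D.
That puts G# below D.
G# up to D is 6 semitones, a half step narrower than a perfect fifth, so the interval is diminished.
This 3–7 tritone is the characteristic tension at the heart of the dominant sound.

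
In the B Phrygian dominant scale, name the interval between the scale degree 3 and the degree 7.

The scale runs B C D# E F# G A.
That puts D# below A.
D# up to A is 6 semitones, a half step narrower than a perfect fifth, so the interval is diminished.

diminished fifth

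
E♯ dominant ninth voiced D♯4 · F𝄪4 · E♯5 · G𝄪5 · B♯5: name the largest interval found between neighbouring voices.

Adjacent intervals: D♯4→F𝄪4 = major third; F𝄪4→E♯5 = minor seventh; E♯5→G𝄪5 = major third; G𝄪5→B♯5 = minor third.
The largest is F𝄪4 to E♯5, a minor seventh (10 semitones).

minor seventh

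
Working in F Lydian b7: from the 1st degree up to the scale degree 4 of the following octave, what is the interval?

The scale runs F G A B C D Eb.
That puts F below B.
From F to B: 18 semitones over an eleventh = augmented.

A11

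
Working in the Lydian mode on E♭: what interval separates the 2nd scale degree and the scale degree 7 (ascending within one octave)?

major 6th

E♭ lydian: E♭ F G A B♭ C D.
So we need the interval from F up to D.
From F to D is 9 semitones, exactly the major sixth.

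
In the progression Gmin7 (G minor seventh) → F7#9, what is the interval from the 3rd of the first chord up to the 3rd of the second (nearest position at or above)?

major 7th

The 3rd of Gmin7 (G minor seventh) is Bb; the 3rd of F7#9 is A.
Counting 7 letters and 11 half steps from Bb gives a major seventh.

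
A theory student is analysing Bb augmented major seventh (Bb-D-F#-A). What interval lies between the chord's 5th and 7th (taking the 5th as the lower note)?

The 5th is F# and the 7th is A.
3 letter names make it a third; at 3 semitones (a half step narrower than major) the quality is minor.

minor third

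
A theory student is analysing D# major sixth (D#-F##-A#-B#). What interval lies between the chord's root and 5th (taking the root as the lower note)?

The root is D# and the 5th is A#.
From D# to A# is 7 semitones, exactly the perfect fifth.

perfect fifth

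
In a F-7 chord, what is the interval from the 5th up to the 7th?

The chord tones of Fm7 are F-A♭-C-E♭.
So we need the interval from C up to E♭.
From C to E♭: 3 semitones over a third = minor.

minor third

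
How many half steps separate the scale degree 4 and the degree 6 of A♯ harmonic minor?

The scale is A♯ B♯ C♯ D♯ E♯ F♯ G𝄪.
D♯ up to F♯ is a minor third — 3 semitones.

3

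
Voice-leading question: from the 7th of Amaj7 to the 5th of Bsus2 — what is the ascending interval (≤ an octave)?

The 7th of Amaj7 is G♯; the 5th of Bsus2 is F♯.
G♯ up to F♯ is 10 semitones, a half step narrower than a major seventh, so the interval is minor.

minor seventh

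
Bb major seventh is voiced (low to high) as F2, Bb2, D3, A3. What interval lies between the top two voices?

P5

Those voices are D3 and A3.
From D to A is 7 semitones, exactly the perfect fifth.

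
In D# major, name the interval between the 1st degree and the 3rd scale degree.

The scale runs D# E# F## G# A# B# C##.
1st degree = D#; scale degree 3 = F##.
From D# to F## is 4 semitones, exactly the major third.

major third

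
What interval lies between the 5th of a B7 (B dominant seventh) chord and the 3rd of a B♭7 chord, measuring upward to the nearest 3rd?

The 5th of B7 (B dominant seventh) is F♯; the 3rd of B♭7 is D.
From F♯ to D: 8 semitones over a sixth = minor.

minor 6th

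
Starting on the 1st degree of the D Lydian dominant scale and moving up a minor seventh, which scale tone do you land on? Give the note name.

C

The scale is D E F# G# A B C.
The 1st degree is D; a minor seventh above that is C — scale degree 7.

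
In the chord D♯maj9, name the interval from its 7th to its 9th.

minor 3rd

Spelling the chord: D♯, F𝄪, A♯, C𝄪, E♯.
So we need the interval from C𝄪 up to E♯.
3 letter names make it a third; at 3 semitones (a half step narrower than major) the quality is minor.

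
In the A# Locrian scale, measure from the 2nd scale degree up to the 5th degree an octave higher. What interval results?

perfect eleventh

A# locrian: A# B C# D# E F# G#.
That puts B below E.
From B to E is 17 semitones, exactly the perfect eleventh.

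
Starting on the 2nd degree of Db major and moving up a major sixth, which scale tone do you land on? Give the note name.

The scale is Db Eb F Gb Ab Bb C.
The 2nd degree is Eb; a major sixth above that is C — scale degree 7.

C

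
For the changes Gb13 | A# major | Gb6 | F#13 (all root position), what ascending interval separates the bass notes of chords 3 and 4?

The roots are Gb and F#.
Gb up to F# is 12 semitones, a half step wider than a major seventh, so the interval is augmented.

augmented 7th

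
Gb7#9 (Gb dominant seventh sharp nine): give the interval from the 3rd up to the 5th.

Spelling the chord: Gb, Bb, Db, Fb, A.
That puts Bb below Db.
Bb up to Db is 3 semitones, a half step narrower than a major third, so the interval is minor.

m3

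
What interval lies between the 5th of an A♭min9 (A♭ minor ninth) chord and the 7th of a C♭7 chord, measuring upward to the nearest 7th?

d5

A♭min9 (A♭ minor ninth) has E♭ as its 5th, and C♭7 has B𝄫 as its 7th.
From E♭ to B𝄫: 6 semitones over a fifth = diminished.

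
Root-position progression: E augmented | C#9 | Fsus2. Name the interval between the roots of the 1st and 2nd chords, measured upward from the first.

major sixth

The roots are E and C#.
E up to C# spans 6 letter names and 9 semitones — a major sixth.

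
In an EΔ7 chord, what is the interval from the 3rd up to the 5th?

minor third

Spelling the chord: E–G#–B–D#.
So we need the interval from G# up to B.
3 letter names make it a third; at 3 semitones (a half step narrower than major) the quality is minor.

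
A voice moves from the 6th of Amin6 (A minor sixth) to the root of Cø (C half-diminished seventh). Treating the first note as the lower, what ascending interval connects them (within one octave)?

d5

Amin6 (A minor sixth) has F# as its 6th, and Cø (C half-diminished seventh) has C as its root.
5 letter names make it a fifth; at 6 semitones (a half step narrower than perfect) the quality is diminished.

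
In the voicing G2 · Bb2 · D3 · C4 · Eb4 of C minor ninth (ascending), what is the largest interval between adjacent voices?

minor seventh

Adjacent intervals: G2→Bb2 = minor third; Bb2→D3 = major third; D3→C4 = minor seventh; C4→Eb4 = minor third.
The largest is D3 to C4, a minor seventh (10 semitones).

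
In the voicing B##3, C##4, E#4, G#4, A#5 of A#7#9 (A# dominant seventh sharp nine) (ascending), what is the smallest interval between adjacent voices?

Adjacent intervals: B##3→C##4 = minor second; C##4→E#4 = minor third; E#4→G#4 = minor third; G#4→A#5 = major ninth.
The smallest is B##3 to C##4, a minor second (1 semitone).

m2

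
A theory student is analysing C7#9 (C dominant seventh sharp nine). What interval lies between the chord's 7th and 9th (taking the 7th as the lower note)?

C dominant seventh sharp nine: C–E–G–B♭–D♯.
So we need the interval from B♭ up to D♯.
B♭ up to D♯ is 5 semitones, a half step wider than a major third, so the interval is augmented.

augmented third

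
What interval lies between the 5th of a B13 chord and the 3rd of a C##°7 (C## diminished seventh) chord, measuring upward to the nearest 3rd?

B13 has F# as its 5th, and C##°7 (C## diminished seventh) has E# as its 3rd.
Counting 7 letters and 11 half steps from F# gives a major seventh.

M7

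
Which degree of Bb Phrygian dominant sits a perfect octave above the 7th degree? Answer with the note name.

The scale is Bb Cb D Eb F Gb Ab.
The 7th degree is Ab; a perfect octave above that is Ab — scale degree 7.

Ab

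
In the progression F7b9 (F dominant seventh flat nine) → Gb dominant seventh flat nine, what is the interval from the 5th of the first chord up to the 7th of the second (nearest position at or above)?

d4

The 5th of F7b9 (F dominant seventh flat nine) is C; the 7th of Gb dominant seventh flat nine is Fb.
4 letter names make it a fourth; at 4 semitones (a half step narrower than perfect) the quality is diminished.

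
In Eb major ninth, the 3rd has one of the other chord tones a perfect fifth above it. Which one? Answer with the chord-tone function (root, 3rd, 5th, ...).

7th

Ebmaj9 is spelled Eb, G, Bb, D, F.
The 3rd is G. A perfect fifth above G is D.
D is the chord's 7th.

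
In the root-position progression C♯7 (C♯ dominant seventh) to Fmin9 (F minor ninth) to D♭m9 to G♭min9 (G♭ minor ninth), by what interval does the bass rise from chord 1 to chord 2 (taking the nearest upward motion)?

diminished 4th

The roots are C♯ and F.
From C♯ to F: 4 semitones over a fourth = diminished.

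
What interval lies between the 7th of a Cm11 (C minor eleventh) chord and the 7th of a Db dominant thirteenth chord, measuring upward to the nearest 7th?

Cm11 (C minor eleventh) has Bb as its 7th, and Db dominant thirteenth has Cb as its 7th.
2 letter names make it a second; at 1 semitone (a half step narrower than major) the quality is minor.

m2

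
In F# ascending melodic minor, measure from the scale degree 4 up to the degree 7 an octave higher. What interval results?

The scale runs F# G# A B C# D# E#.
So we need the interval from B up to E#.
11 letter names make it an eleventh; at 18 semitones (a half step wider than perfect) the quality is augmented.

augmented 11th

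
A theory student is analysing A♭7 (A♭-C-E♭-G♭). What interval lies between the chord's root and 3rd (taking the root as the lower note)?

That puts A♭ below C.
From A♭ to C is 4 semitones, exactly the major third.

major 3rd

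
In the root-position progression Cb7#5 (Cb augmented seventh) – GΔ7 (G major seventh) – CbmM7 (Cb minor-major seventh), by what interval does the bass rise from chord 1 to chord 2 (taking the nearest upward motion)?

augmented fifth

The roots are Cb and G.
5 letter names make it a fifth; at 8 semitones (a half step wider than perfect) the quality is augmented.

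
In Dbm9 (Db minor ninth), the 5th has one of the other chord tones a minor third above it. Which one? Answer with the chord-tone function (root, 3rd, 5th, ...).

Spelling the chord: Db–Fb–Ab–Cb–Eb.
The 5th is Ab. A minor third above Ab is Cb.
Cb is the chord's 7th.

7th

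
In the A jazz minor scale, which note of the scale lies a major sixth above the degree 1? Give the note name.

The scale is A B C D E F# G#.
The degree 1 is A; a major sixth above that is F# — scale degree 6.

F#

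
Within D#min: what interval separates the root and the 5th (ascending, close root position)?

D#m (D# minor): D#-F#-A#.
So we need the interval from D# up to A#.
D# up to A# spans 5 letter names and 7 semitones — a perfect fifth.

perfect 5th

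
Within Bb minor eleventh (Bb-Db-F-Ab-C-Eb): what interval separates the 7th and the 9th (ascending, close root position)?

That puts Ab below C.
Ab up to C spans 3 letter names and 4 semitones — a major third.

M3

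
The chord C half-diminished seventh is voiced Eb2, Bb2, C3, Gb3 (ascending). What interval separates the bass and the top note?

The outer voices are Eb2 and Gb3.
10 letter names make it a tenth; at 15 semitones (a half step narrower than major) the quality is minor.

m10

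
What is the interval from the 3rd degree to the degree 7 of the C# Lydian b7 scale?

C# lydian dominant: C# D# E# F## G# A# B.
That puts E# below B.
5 letter names make it a fifth; at 6 semitones (a half step narrower than perfect) the quality is diminished.

d5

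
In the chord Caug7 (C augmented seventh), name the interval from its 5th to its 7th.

Spelling the chord: C E G♯ B♭.
5th = G♯; 7th = B♭.
G♯ up to B♭ is 2 semitones, a whole step narrower than a major third, so the interval is diminished.

diminished 3rd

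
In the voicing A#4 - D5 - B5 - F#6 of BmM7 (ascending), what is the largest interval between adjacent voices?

Adjacent intervals: A#4→D5 = diminished fourth; D5→B5 = major sixth; B5→F#6 = perfect fifth.
The largest is D5 to B5, a major sixth (9 semitones).

major sixth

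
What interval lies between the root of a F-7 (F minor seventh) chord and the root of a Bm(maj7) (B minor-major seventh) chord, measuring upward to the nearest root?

The root of F-7 (F minor seventh) is F; the root of Bm(maj7) (B minor-major seventh) is B.
F up to B is 6 semitones, a half step wider than a perfect fourth, so the interval is augmented.

augmented fourth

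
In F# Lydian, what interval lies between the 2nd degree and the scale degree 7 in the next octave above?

major thirteenth

Spelling F# Lydian: F# G# A# B# C# D# E#.
So we need the interval from G# up to E#.
G# up to E# spans 13 letter names and 21 semitones — a major thirteenth.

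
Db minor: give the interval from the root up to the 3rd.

Spelling the chord: Db–Fb–Ab.
Root = Db; 3rd = Fb.
3 letter names make it a third; at 3 semitones (a half step narrower than major) the quality is minor.

minor third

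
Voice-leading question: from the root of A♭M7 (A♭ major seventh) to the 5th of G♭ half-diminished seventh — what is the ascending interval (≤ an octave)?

diminished fourth

A♭M7 (A♭ major seventh) has A♭ as its root, and G♭ half-diminished seventh has D𝄫 as its 5th.
4 letter names make it a fourth; at 4 semitones (a half step narrower than perfect) the quality is diminished.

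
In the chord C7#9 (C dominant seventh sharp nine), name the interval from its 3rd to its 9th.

major seventh

Spelling the chord: C E G Bb D#.
3rd = E; 9th = D#.
From E to D# is 11 semitones, exactly the major seventh.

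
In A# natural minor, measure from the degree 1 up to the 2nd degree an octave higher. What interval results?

A# natural minor: A# B# C# D# E# F# G#.
The degree 1 is A# and the 2nd degree (up an octave) is B#.
Counting 9 letters and 14 half steps from A# gives a major ninth.

major 9th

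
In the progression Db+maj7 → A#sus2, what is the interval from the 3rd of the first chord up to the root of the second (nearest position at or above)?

Db+maj7 has F as its 3rd, and A#sus2 has A# as its root.
F up to A# is 5 semitones, a half step wider than a major third, so the interval is augmented.

augmented third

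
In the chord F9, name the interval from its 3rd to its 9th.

minor seventh

The chord tones of F9 (F dominant ninth) are F, A, C, E♭, G.
The 3rd is A and the 9th is G.
7 letter names make it a seventh; at 10 semitones (a half step narrower than major) the quality is minor.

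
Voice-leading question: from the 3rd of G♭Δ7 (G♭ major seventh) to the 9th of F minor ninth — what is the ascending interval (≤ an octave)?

major sixth

The 3rd of G♭Δ7 (G♭ major seventh) is B♭; the 9th of F minor ninth is G.
B♭ up to G spans 6 letter names and 9 semitones — a major sixth.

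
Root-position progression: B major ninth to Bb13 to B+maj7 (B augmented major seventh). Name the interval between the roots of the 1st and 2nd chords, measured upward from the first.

diminished 8th

The roots are B and Bb.
B up to Bb is 11 semitones, a half step narrower than a perfect octave, so the interval is diminished.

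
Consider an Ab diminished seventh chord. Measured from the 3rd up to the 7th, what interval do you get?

The chord tones of Ab°7 (Ab diminished seventh) are Ab-Cb-Ebb-Gbb.
That puts Cb below Gbb.
5 letter names make it a fifth; at 6 semitones (a half step narrower than perfect) the quality is diminished.

diminished fifth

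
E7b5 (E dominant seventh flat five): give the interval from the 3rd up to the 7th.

The chord tones of E7b5 are E G# Bb D.
So we need the interval from G# up to D.
From G# to D: 6 semitones over a fifth = diminished.

d5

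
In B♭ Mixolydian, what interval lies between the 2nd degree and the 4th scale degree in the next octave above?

The scale runs B♭ C D E♭ F G A♭.
The 2nd degree is C and the degree 4 (up an octave) is E♭.
From C to E♭: 15 semitones over a tenth = minor.

m10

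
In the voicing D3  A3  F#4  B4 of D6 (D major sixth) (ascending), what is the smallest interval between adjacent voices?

Adjacent intervals: D3→A3 = perfect fifth; A3→F#4 = major sixth; F#4→B4 = perfect fourth.
The smallest is F#4 to B4, a perfect fourth (5 semitones).

perfect fourth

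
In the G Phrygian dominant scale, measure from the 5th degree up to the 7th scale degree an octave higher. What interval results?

minor tenth

G phrygian dominant: G Ab B C D Eb F.
That puts D below F.
From D to F: 15 semitones over a tenth = minor.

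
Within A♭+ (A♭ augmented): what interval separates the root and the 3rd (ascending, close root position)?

major third

Spelling the chord: A♭-C-E.
The root is A♭ and the 3rd is C.
A♭ up to C spans 3 letter names and 4 semitones — a major third.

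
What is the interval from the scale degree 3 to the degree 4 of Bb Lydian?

Spelling Bb Lydian: Bb C D E F G A.
Scale degree 3 = D; degree 4 = E.
Counting 2 letters and 2 half steps from D gives a major second.

major second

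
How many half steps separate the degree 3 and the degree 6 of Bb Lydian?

The scale is Bb C D E F G A.
D up to G is a perfect fourth — 5 semitones.

5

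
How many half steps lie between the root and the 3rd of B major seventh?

BΔ7: B D# F# A#.
B to D# is a major third: 4 semitones.

4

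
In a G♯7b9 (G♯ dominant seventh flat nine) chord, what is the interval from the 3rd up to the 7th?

d5

G♯7b9 is spelled G♯ B♯ D♯ F♯ A.
That puts B♯ below F♯.
From B♯ to F♯: 6 semitones over a fifth = diminished.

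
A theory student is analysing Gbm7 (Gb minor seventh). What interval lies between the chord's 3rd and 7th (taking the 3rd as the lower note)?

perfect fifth

The chord tones of Gbmin7 (Gb minor seventh) are Gb–Bbb–Db–Fb.
So we need the interval from Bbb up to Fb.
Bbb up to Fb spans 5 letter names and 7 semitones — a perfect fifth.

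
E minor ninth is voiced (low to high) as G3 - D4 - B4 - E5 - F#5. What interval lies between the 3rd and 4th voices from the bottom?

perfect 4th

Those voices are B4 and E5.
Counting 4 letters and 5 half steps from B gives a perfect fourth.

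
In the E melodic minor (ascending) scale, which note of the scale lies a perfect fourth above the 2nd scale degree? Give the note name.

B

The scale is E F♯ G A B C♯ D♯.
The 2nd scale degree is F♯; a perfect fourth above that is B — scale degree 5.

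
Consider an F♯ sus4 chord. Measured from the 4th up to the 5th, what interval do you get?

major 2nd

F♯ sus4: F♯-B-C♯.
The 4th is B and the 5th is C♯.
B up to C♯ spans 2 letter names and 2 semitones — a major second.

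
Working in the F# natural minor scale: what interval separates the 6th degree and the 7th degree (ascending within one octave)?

The scale runs F# G# A B C# D E.
That puts D below E.
D up to E spans 2 letter names and 2 semitones — a major second.

major second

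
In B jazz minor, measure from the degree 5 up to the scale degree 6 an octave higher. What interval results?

major ninth

The scale runs B C# D E F# G# A#.
So we need the interval from F# up to G#.
From F# to G# is 14 semitones, exactly the major ninth.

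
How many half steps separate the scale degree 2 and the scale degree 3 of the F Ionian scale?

The scale is F G A Bb C D E.
G up to A is a major second — 2 semitones.

2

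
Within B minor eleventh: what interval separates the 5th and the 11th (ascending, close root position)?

minor seventh

The chord tones of Bm11 are B-D-F#-A-C#-E.
So we need the interval from F# up to E.
From F# to E: 10 semitones over a seventh = minor.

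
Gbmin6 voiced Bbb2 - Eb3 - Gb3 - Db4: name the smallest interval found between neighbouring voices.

minor third

Adjacent intervals: Bbb2→Eb3 = augmented fourth; Eb3→Gb3 = minor third; Gb3→Db4 = perfect fifth.
The smallest is Eb3 to Gb3, a minor third (3 semitones).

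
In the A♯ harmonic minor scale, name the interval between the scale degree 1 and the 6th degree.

minor sixth

Spelling the A♯ harmonic minor scale: A♯ B♯ C♯ D♯ E♯ F♯ G𝄪.
So we need the interval from A♯ up to F♯.
A♯ up to F♯ is 8 semitones, a half step narrower than a major sixth, so the interval is minor.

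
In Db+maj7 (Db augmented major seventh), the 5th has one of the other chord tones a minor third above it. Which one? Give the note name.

C

Dbmaj7#5 (Db augmented major seventh) is spelled Db-F-A-C.
The 5th is A. A minor third above A is C.
C is the chord's 7th.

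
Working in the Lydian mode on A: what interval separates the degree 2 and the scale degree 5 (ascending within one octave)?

Spelling the Lydian mode on A: A B C♯ D♯ E F♯ G♯.
The degree 2 is B and the degree 5 is E.
From B to E is 5 semitones, exactly the perfect fourth.

P4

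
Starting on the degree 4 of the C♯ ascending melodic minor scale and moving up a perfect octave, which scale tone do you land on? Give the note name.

The scale is C♯ D♯ E F♯ G♯ A♯ B♯.
The degree 4 is F♯; a perfect octave above that is F♯ — scale degree 4.

F#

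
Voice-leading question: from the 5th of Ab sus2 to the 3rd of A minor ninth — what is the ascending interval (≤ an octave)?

Ab sus2 has Eb as its 5th, and A minor ninth has C as its 3rd.
Eb up to C spans 6 letter names and 9 semitones — a major sixth.

M6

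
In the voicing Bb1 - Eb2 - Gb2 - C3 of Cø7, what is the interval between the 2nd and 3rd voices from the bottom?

Those voices are Eb2 and Gb2.
Eb up to Gb is 3 semitones, a half step narrower than a major third, so the interval is minor.

m3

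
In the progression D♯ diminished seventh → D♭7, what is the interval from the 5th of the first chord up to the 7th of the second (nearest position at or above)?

d3

The 5th of D♯ diminished seventh is A; the 7th of D♭7 is C♭.
3 letter names make it a third; at 2 semitones (a whole step narrower than major) the quality is diminished.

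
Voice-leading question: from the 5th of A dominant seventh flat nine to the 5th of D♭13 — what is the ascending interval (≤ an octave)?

The 5th of A dominant seventh flat nine is E; the 5th of D♭13 is A♭.
E up to A♭ is 4 semitones, a half step narrower than a perfect fourth, so the interval is diminished.

diminished fourth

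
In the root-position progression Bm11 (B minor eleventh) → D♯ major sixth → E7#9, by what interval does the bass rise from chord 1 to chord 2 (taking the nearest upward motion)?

major 3rd

The roots are B and D♯.
From B to D♯ is 4 semitones, exactly the major third.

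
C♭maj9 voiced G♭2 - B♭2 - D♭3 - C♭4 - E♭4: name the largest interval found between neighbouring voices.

m7

Adjacent intervals: G♭2→B♭2 = major third; B♭2→D♭3 = minor third; D♭3→C♭4 = minor seventh; C♭4→E♭4 = major third.
The largest is D♭3 to C♭4, a minor seventh (10 semitones).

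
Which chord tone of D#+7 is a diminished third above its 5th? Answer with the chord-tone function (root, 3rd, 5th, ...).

D#+7 (D# augmented seventh) is spelled D#-F##-A##-C#.
The 5th is A##. A diminished third above A## is C#.
C# is the chord's 7th.

7th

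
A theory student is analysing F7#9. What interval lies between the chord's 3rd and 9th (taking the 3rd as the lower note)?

M7

F7#9 is spelled F, A, C, E♭, G♯.
The 3rd is A and the 9th is G♯.
From A to G♯ is 11 semitones, exactly the major seventh.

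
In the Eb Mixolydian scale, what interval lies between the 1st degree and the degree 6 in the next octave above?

Eb mixolydian: Eb F G Ab Bb C Db.
So we need the interval from Eb up to C.
Eb up to C spans 13 letter names and 21 semitones — a major thirteenth.

major 13th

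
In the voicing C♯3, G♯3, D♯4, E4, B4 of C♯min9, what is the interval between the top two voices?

Those voices are E4 and B4.
E up to B spans 5 letter names and 7 semitones — a perfect fifth.

perfect fifth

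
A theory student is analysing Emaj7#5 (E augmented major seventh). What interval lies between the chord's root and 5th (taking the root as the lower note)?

E augmented major seventh: E–G♯–B♯–D♯.
The root is E and the 5th is B♯.
E up to B♯ is 8 semitones, a half step wider than a perfect fifth, so the interval is augmented.

A5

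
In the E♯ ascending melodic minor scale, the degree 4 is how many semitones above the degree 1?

5

The scale is E♯ F𝄪 G♯ A♯ B♯ C𝄪 D𝄪.
E♯ up to A♯ is a perfect fourth — 5 semitones.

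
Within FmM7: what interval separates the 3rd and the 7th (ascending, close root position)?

F minor-major seventh is spelled F, Ab, C, E.
The 3rd is Ab and the 7th is E.
From Ab to E: 8 semitones over a fifth = augmented.

augmented 5th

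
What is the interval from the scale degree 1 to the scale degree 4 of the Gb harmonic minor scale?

The scale runs Gb Ab Bbb Cb Db Ebb F.
The scale degree 1 is Gb and the 4th scale degree is Cb.
Counting 4 letters and 5 half steps from Gb gives a perfect fourth.

perfect 4th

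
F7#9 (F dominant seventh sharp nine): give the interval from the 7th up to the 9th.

F dominant seventh sharp nine is spelled F–A–C–Eb–G#.
7th = Eb; 9th = G#.
From Eb to G#: 5 semitones over a third = augmented.

augmented 3rd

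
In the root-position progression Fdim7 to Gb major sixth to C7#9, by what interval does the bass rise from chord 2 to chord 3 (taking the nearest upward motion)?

augmented 4th

The roots are Gb and C.
From Gb to C: 6 semitones over a fourth = augmented.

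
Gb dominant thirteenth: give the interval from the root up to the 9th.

major ninth

Gb13 (Gb dominant thirteenth) is spelled Gb, Bb, Db, Fb, Ab, Eb.
The root is Gb and the 9th is Ab.
Gb up to Ab spans 9 letter names and 14 semitones — a major ninth.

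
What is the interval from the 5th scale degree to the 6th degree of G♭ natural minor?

minor 2nd

The scale runs G♭ A♭ B𝄫 C♭ D♭ E𝄫 F♭.
5th scale degree = D♭; 6th degree = E𝄫.
From D♭ to E𝄫: 1 semitone over a second = minor.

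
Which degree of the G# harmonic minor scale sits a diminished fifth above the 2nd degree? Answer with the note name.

The scale is G# A# B C# D# E F##.
The 2nd degree is A#; a diminished fifth above that is E — scale degree 6.

E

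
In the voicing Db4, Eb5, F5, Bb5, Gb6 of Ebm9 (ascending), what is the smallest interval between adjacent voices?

Adjacent intervals: Db4→Eb5 = major ninth; Eb5→F5 = major second; F5→Bb5 = perfect fourth; Bb5→Gb6 = minor sixth.
The smallest is Eb5 to F5, a major second (2 semitones).

major 2nd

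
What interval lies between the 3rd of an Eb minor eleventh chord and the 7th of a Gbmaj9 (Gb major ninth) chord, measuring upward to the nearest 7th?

Eb minor eleventh has Gb as its 3rd, and Gbmaj9 (Gb major ninth) has F as its 7th.
Counting 7 letters and 11 half steps from Gb gives a major seventh.

major 7th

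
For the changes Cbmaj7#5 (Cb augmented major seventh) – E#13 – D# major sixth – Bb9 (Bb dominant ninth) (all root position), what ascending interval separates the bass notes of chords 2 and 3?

minor seventh

The roots are E# and D#.
From E# to D#: 10 semitones over a seventh = minor.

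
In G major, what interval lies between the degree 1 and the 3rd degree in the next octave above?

major tenth

G major: G A B C D E F#.
Degree 1 = G; scale degree 3 (up an octave) = B.
G up to B spans 10 letter names and 16 semitones — a major tenth.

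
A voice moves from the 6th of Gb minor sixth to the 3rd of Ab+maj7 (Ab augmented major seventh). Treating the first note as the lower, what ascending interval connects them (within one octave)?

major sixth

The 6th of Gb minor sixth is Eb; the 3rd of Ab+maj7 (Ab augmented major seventh) is C.
Counting 6 letters and 9 half steps from Eb gives a major sixth.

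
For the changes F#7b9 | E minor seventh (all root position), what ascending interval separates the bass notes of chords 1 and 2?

minor seventh

The roots are F# and E.
From F# to E: 10 semitones over a seventh = minor.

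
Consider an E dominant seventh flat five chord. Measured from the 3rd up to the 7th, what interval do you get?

E7b5 is spelled E G# Bb D.
3rd = G#; 7th = D.
5 letter names make it a fifth; at 6 semitones (a half step narrower than perfect) the quality is diminished.

diminished fifth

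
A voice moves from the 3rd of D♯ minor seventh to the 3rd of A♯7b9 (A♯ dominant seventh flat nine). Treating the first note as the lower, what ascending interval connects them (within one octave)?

D♯ minor seventh has F♯ as its 3rd, and A♯7b9 (A♯ dominant seventh flat nine) has C𝄪 as its 3rd.
F♯ up to C𝄪 is 8 semitones, a half step wider than a perfect fifth, so the interval is augmented.

augmented fifth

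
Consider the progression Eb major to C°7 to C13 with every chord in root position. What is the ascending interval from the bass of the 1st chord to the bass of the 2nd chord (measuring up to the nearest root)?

major sixth

The roots are Eb and C.
Eb up to C spans 6 letter names and 9 semitones — a major sixth.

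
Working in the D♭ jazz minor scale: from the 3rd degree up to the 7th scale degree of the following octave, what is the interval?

D♭ melodic minor: D♭ E♭ F♭ G♭ A♭ B♭ C.
The 3rd degree is F♭ and the scale degree 7 (up an octave) is C.
F♭ up to C is 20 semitones, a half step wider than a perfect twelfth, so the interval is augmented.

augmented 12th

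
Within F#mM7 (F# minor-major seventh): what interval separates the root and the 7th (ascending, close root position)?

major seventh

F#m(maj7) is spelled F#-A-C#-E#.
Root = F#; 7th = E#.
F# up to E# spans 7 letter names and 11 semitones — a major seventh.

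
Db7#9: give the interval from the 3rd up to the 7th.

d5

Db7#9 is spelled Db, F, Ab, Cb, E.
So we need the interval from F up to Cb.
From F to Cb: 6 semitones over a fifth = diminished.
That tritone between 3rd and 7th is what gives the dominant seventh its pull toward resolution.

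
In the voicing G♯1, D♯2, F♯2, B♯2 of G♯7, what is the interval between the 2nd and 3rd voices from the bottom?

minor third

Those voices are D♯2 and F♯2.
3 letter names make it a third; at 3 semitones (a half step narrower than major) the quality is minor.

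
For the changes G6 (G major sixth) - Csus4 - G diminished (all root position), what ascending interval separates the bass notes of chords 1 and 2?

perfect fourth

The roots are G and C.
Counting 4 letters and 5 half steps from G gives a perfect fourth.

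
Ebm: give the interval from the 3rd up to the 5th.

Spelling the chord: Eb, Gb, Bb.
That puts Gb below Bb.
Gb up to Bb spans 3 letter names and 4 semitones — a major third.

major third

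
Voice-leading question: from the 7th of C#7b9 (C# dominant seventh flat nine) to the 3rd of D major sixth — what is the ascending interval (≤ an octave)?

perfect fifth

The 7th of C#7b9 (C# dominant seventh flat nine) is B; the 3rd of D major sixth is F#.
From B to F# is 7 semitones, exactly the perfect fifth.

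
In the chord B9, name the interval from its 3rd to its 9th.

minor 7th

B9 is spelled B-D♯-F♯-A-C♯.
That puts D♯ below C♯.
From D♯ to C♯: 10 semitones over a seventh = minor.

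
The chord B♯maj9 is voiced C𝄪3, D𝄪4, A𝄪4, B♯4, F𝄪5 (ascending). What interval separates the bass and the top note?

perfect 18th

The outer voices are C𝄪3 and F𝄪5.
From C𝄪 to F𝄪 is 29 semitones, exactly the perfect 18th.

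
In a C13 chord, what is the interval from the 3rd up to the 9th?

C13 (C dominant thirteenth) is spelled C-E-G-B♭-D-A.
3rd = E; 9th = D.
7 letter names make it a seventh; at 10 semitones (a half step narrower than major) the quality is minor.

m7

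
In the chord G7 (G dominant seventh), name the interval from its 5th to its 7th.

minor third

Spelling the chord: G-B-D-F.
That puts D below F.
From D to F: 3 semitones over a third = minor.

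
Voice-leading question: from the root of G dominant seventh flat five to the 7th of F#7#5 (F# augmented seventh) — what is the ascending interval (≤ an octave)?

major sixth

The root of G dominant seventh flat five is G; the 7th of F#7#5 (F# augmented seventh) is E.
From G to E is 9 semitones, exactly the major sixth.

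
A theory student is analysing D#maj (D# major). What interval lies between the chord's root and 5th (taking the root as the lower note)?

perfect fifth

D#maj: D#–F##–A#.
Root = D#; 5th = A#.
D# up to A# spans 5 letter names and 7 semitones — a perfect fifth.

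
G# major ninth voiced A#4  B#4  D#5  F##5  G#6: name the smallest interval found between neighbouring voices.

M2

Adjacent intervals: A#4→B#4 = major second; B#4→D#5 = minor third; D#5→F##5 = major third; F##5→G#6 = minor ninth.
The smallest is A#4 to B#4, a major second (2 semitones).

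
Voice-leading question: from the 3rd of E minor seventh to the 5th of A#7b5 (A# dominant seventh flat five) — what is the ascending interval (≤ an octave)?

major 6th

E minor seventh has G as its 3rd, and A#7b5 (A# dominant seventh flat five) has E as its 5th.
G up to E spans 6 letter names and 9 semitones — a major sixth.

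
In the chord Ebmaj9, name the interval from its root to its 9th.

Eb major ninth: Eb G Bb D F.
The root is Eb and the 9th is F.
Eb up to F spans 9 letter names and 14 semitones — a major ninth.

M9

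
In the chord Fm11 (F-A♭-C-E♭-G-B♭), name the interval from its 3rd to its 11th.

The 3rd is A♭ and the 11th is B♭.
Counting 9 letters and 14 half steps from A♭ gives a major ninth.

major ninth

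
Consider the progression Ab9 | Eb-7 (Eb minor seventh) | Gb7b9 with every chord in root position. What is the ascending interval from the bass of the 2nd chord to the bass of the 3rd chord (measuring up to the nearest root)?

minor third

The roots are Eb and Gb.
Eb up to Gb is 3 semitones, a half step narrower than a major third, so the interval is minor.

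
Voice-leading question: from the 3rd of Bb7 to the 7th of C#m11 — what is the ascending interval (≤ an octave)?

Bb7 has D as its 3rd, and C#m11 has B as its 7th.
Counting 6 letters and 9 half steps from D gives a major sixth.

major sixth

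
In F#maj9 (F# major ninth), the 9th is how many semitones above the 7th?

F#maj9: F#-A#-C#-E#-G#.
E# to G# is a minor third: 3 semitones.

3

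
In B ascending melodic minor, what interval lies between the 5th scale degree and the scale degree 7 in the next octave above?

major tenth

B melodic minor: B C# D E F# G# A#.
The 5th scale degree is F# and the 7th degree (up an octave) is A#.
Counting 10 letters and 16 half steps from F# gives a major tenth.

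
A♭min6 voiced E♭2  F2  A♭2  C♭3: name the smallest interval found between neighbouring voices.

M2

Adjacent intervals: E♭2→F2 = major second; F2→A♭2 = minor third; A♭2→C♭3 = minor third.
The smallest is E♭2 to F2, a major second (2 semitones).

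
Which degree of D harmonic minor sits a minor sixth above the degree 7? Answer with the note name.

The scale is D E F G A B♭ C♯.
The degree 7 is C♯; a minor sixth above that is A — scale degree 5.

A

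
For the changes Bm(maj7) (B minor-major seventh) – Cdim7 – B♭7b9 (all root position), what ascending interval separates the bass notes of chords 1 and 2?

The roots are B and C.
2 letter names make it a second; at 1 semitone (a half step narrower than major) the quality is minor.

m2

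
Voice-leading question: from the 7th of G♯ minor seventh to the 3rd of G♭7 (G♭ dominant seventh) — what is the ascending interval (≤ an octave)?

diminished 4th

The 7th of G♯ minor seventh is F♯; the 3rd of G♭7 (G♭ dominant seventh) is B♭.
F♯ up to B♭ is 4 semitones, a half step narrower than a perfect fourth, so the interval is diminished.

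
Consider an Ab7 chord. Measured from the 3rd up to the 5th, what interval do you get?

minor third

The chord tones of Ab dominant seventh are Ab-C-Eb-Gb.
That puts C below Eb.
From C to Eb: 3 semitones over a third = minor.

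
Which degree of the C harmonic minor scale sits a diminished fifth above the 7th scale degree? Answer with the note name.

The scale is C D Eb F G Ab B.
The 7th scale degree is B; a diminished fifth above that is F — scale degree 4.

F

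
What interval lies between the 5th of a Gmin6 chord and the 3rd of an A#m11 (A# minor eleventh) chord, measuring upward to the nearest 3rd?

major 7th

The 5th of Gmin6 is D; the 3rd of A#m11 (A# minor eleventh) is C#.
D up to C# spans 7 letter names and 11 semitones — a major seventh.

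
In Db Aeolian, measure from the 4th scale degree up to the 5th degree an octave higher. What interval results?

Db natural minor: Db Eb Fb Gb Ab Bbb Cb.
The 4th scale degree is Gb and the 5th degree (up an octave) is Ab.
Counting 9 letters and 14 half steps from Gb gives a major ninth.

major ninth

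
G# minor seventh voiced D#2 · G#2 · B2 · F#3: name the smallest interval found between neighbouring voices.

Adjacent intervals: D#2→G#2 = perfect fourth; G#2→B2 = minor third; B2→F#3 = perfect fifth.
The smallest is G#2 to B2, a minor third (3 semitones).

minor third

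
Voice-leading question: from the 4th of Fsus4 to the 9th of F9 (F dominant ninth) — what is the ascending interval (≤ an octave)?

major sixth

The 4th of Fsus4 is Bb; the 9th of F9 (F dominant ninth) is G.
Bb up to G spans 6 letter names and 9 semitones — a major sixth.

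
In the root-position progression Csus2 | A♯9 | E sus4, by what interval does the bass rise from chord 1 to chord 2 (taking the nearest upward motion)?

A6

The roots are C and A♯.
From C to A♯: 10 semitones over a sixth = augmented.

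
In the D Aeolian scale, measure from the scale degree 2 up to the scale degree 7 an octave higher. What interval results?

minor 13th

D natural minor: D E F G A B♭ C.
Scale degree 2 = E; 7th degree (up an octave) = C.
From E to C: 20 semitones over a thirteenth = minor.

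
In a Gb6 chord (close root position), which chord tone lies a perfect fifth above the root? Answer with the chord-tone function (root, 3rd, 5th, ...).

Gb6 (Gb major sixth) is spelled Gb-Bb-Db-Eb.
The root is Gb. A perfect fifth above Gb is Db.
Db is the chord's 5th.

5th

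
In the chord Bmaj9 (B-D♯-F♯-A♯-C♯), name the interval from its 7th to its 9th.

That puts A♯ below C♯.
From A♯ to C♯: 3 semitones over a third = minor.

minor third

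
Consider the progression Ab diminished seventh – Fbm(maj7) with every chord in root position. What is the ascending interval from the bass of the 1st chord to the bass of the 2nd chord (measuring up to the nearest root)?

minor sixth

The roots are Ab and Fb.
From Ab to Fb: 8 semitones over a sixth = minor.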